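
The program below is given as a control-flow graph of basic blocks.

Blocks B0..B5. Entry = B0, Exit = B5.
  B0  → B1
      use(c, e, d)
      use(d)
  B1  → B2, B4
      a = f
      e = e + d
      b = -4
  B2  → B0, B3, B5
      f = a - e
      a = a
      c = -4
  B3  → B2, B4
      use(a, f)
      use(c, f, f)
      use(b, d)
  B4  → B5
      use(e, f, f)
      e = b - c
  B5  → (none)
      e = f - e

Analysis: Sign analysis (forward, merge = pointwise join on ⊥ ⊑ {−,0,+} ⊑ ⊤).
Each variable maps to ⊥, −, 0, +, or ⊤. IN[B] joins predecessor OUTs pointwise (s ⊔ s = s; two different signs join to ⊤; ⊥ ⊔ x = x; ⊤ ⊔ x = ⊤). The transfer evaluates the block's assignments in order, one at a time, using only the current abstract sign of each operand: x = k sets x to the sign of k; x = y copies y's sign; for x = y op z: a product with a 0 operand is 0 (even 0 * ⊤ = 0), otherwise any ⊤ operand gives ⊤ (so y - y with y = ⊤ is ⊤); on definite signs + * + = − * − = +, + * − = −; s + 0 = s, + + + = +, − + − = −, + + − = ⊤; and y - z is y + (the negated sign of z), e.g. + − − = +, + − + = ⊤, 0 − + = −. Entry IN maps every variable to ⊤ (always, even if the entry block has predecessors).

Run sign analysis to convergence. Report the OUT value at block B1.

Answer: {a: ⊤, b: -, c: ⊤, d: ⊤, e: ⊤, f: ⊤}

Trace:
Fixpoint table:
  B0:  IN=(all ⊤)  OUT=(all ⊤)
  B1:  IN=(all ⊤)  OUT={b:-; rest ⊤}
  B2:  IN={b:-; rest ⊤}  OUT={b:-, c:-; rest ⊤}
  B3:  IN={b:-, c:-; rest ⊤}  OUT={b:-, c:-; rest ⊤}
  B4:  IN={b:-; rest ⊤}  OUT={b:-; rest ⊤}
  B5:  IN={b:-; rest ⊤}  OUT={b:-; rest ⊤}

Merge at B1: IN[B1] = OUT[B0] = {a: ⊤, b: ⊤, c: ⊤, d: ⊤, e: ⊤, f: ⊤}
Applying B1's transfer function to that IN value gives OUT[B1] (row B1 above).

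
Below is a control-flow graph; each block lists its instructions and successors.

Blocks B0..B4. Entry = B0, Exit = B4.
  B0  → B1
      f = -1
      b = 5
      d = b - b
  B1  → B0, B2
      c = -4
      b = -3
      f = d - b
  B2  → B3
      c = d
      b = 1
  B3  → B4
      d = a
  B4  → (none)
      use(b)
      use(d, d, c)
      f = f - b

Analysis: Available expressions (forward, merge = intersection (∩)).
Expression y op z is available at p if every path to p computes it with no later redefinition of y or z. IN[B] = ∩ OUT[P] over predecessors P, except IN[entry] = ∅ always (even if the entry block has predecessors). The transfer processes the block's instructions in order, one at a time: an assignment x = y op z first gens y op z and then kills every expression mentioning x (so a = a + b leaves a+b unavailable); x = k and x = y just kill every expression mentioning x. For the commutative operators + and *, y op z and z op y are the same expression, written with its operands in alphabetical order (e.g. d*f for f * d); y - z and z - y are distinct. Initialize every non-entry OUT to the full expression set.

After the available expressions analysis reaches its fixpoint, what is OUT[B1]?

Per-block solution:
  B0: | IN={} | OUT={b-b}
  B1: | IN={b-b} | OUT={d-b}
  B2: | IN={d-b} | OUT={}
  B3: | IN={} | OUT={}
  B4: | IN={} | OUT={}

Merge at B1: IN[B1] = OUT[B0] = {b-b}
Applying B1's transfer function to that IN value gives OUT[B1] (row B1 above).

Answer: {d-b}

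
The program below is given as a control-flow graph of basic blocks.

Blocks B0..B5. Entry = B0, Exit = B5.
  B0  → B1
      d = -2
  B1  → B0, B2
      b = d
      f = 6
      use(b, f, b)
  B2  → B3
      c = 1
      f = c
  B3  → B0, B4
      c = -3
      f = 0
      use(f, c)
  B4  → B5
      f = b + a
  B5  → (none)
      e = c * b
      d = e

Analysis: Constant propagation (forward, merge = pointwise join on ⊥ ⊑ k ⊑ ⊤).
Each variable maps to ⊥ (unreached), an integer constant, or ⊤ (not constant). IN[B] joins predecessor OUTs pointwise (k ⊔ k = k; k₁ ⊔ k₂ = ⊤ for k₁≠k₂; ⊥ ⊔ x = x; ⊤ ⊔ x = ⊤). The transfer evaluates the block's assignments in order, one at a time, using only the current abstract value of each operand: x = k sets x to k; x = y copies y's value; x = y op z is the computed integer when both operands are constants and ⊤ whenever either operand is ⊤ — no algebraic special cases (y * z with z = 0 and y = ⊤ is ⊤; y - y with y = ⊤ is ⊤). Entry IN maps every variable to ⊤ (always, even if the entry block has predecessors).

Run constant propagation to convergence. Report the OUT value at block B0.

Answer: {a: ⊤, b: ⊤, c: ⊤, d: -2, e: ⊤, f: ⊤}

Working:
Per-block solution:
  B0:   IN=(all ⊤)   OUT={d:-2; rest ⊤}
  B1:   IN={d:-2; rest ⊤}   OUT={b:-2, d:-2, f:6; rest ⊤}
  B2:   IN={b:-2, d:-2, f:6; rest ⊤}   OUT={b:-2, c:1, d:-2, f:1; rest ⊤}
  B3:   IN={b:-2, c:1, d:-2, f:1; rest ⊤}   OUT={b:-2, c:-3, d:-2, f:0; rest ⊤}
  B4:   IN={b:-2, c:-3, d:-2, f:0; rest ⊤}   OUT={b:-2, c:-3, d:-2; rest ⊤}
  B5:   IN={b:-2, c:-3, d:-2; rest ⊤}   OUT={b:-2, c:-3, d:6, e:6; rest ⊤}

Merge at B0 (entry node, so the boundary value (all ⊤) is joined with the incoming edge(s)): IN[B0] = (all ⊤) ⊔ OUT[B1] ⊔ OUT[B3] = {a: ⊤, b: ⊤, c: ⊤, d: ⊤, e: ⊤, f: ⊤}
Applying B0's transfer function to that IN value gives OUT[B0] (row B0 above).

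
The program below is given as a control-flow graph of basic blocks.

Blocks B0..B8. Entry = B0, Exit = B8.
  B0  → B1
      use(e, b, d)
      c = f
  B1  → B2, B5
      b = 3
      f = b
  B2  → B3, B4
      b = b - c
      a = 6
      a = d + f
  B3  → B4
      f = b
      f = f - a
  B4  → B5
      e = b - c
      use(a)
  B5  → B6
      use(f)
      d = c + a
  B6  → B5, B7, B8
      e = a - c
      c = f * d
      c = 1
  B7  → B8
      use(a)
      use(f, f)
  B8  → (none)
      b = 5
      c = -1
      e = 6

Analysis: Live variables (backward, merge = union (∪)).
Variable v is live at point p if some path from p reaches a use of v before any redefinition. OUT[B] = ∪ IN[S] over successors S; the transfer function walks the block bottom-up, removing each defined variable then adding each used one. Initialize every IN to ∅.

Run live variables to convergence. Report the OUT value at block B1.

Per-block solution:
  B0:  IN={a, b, d, e, f}  OUT={a, c, d}
  B1:  IN={a, c, d}  OUT={a, b, c, d, f}
  B2:  IN={b, c, d, f}  OUT={a, b, c, f}
  B3:  IN={a, b, c}  OUT={a, b, c, f}
  B4:  IN={a, b, c, f}  OUT={a, c, f}
  B5:  IN={a, c, f}  OUT={a, c, d, f}
  B6:  IN={a, c, d, f}  OUT={a, c, f}
  B7:  IN={a, f}  OUT={}
  B8:  IN={}  OUT={}

Merge at B1: OUT[B1] = IN[B2] ⊔ IN[B5] = {a, b, c, d, f}

Answer: {a, b, c, d, f}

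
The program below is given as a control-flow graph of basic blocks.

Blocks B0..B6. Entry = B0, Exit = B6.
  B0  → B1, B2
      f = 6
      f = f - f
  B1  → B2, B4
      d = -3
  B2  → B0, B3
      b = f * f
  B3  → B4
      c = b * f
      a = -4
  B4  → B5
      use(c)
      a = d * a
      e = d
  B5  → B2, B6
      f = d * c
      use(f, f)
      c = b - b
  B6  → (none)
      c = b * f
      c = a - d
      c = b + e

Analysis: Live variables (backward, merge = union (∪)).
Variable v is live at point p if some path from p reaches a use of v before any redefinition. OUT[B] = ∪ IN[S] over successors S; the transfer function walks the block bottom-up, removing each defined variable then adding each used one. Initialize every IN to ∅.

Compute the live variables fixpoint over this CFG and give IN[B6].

Converged values:
  B0: | IN={a, b, c, d} | OUT={a, b, c, d, f}
  B1: | IN={a, b, c, f} | OUT={a, b, c, d, f}
  B2: | IN={a, c, d, f} | OUT={a, b, c, d, f}
  B3: | IN={b, d, f} | OUT={a, b, c, d}
  B4: | IN={a, b, c, d} | OUT={a, b, c, d, e}
  B5: | IN={a, b, c, d, e} | OUT={a, b, c, d, e, f}
  B6: | IN={a, b, d, e, f} | OUT={}

B6 is the boundary node: OUT[B6] = {}
Applying B6's transfer function to that OUT value gives IN[B6] (row B6 above).

Answer: {a, b, d, e, f}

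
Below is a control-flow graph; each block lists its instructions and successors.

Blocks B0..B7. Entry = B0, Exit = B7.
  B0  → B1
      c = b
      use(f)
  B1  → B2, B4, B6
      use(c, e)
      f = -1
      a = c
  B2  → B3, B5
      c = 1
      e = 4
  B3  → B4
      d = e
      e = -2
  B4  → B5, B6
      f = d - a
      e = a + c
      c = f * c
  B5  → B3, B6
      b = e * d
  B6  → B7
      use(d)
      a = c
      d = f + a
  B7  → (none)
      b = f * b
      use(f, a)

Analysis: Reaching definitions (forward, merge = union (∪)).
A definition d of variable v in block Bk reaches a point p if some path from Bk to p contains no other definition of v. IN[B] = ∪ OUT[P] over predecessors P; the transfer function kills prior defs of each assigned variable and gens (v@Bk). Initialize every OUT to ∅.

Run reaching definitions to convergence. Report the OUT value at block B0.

Per-block solution:
  B0: | IN={} | OUT={c@B0}
  B1: | IN={c@B0} | OUT={a@B1, c@B0, f@B1}
  B2: | IN={a@B1, c@B0, f@B1} | OUT={a@B1, c@B2, e@B2, f@B1}
  B3: | IN={a@B1, b@B5, c@B2, c@B4, d@B3, e@B2, e@B4, f@B1, f@B4} | OUT={a@B1, b@B5, c@B2, c@B4, d@B3, e@B3, f@B1, f@B4}
  B4: | IN={a@B1, b@B5, c@B0, c@B2, c@B4, d@B3, e@B3, f@B1, f@B4} | OUT={a@B1, b@B5, c@B4, d@B3, e@B4, f@B4}
  B5: | IN={a@B1, b@B5, c@B2, c@B4, d@B3, e@B2, e@B4, f@B1, f@B4} | OUT={a@B1, b@B5, c@B2, c@B4, d@B3, e@B2, e@B4, f@B1, f@B4}
  B6: | IN={a@B1, b@B5, c@B0, c@B2, c@B4, d@B3, e@B2, e@B4, f@B1, f@B4} | OUT={a@B6, b@B5, c@B0, c@B2, c@B4, d@B6, e@B2, e@B4, f@B1, f@B4}
  B7: | IN={a@B6, b@B5, c@B0, c@B2, c@B4, d@B6, e@B2, e@B4, f@B1, f@B4} | OUT={a@B6, b@B7, c@B0, c@B2, c@B4, d@B6, e@B2, e@B4, f@B1, f@B4}

B0 is the boundary node: IN[B0] = {}
Applying B0's transfer function to that IN value gives OUT[B0] (row B0 above).

Answer: {c@B0}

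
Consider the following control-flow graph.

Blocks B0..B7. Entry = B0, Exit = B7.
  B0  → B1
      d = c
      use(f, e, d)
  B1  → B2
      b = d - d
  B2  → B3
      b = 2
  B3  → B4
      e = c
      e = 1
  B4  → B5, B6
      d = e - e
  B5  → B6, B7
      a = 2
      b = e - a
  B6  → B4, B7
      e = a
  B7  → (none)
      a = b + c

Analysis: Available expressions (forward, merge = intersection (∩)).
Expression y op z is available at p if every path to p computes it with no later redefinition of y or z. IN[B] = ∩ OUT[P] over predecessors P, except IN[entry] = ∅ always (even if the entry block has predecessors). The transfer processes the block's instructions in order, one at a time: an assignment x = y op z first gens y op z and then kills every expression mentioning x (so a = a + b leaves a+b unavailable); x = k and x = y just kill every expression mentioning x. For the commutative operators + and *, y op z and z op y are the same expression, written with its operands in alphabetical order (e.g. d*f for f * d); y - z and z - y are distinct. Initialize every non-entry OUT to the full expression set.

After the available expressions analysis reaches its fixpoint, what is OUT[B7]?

Fixpoint table:
  B0:   IN={}   OUT={}
  B1:   IN={}   OUT={d-d}
  B2:   IN={d-d}   OUT={d-d}
  B3:   IN={d-d}   OUT={d-d}
  B4:   IN={}   OUT={e-e}
  B5:   IN={e-e}   OUT={e-a, e-e}
  B6:   IN={e-e}   OUT={}
  B7:   IN={}   OUT={b+c}

Merge at B7: IN[B7] = OUT[B5] ∩ OUT[B6] = {}
Applying B7's transfer function to that IN value gives OUT[B7] (row B7 above).

Answer: {b+c}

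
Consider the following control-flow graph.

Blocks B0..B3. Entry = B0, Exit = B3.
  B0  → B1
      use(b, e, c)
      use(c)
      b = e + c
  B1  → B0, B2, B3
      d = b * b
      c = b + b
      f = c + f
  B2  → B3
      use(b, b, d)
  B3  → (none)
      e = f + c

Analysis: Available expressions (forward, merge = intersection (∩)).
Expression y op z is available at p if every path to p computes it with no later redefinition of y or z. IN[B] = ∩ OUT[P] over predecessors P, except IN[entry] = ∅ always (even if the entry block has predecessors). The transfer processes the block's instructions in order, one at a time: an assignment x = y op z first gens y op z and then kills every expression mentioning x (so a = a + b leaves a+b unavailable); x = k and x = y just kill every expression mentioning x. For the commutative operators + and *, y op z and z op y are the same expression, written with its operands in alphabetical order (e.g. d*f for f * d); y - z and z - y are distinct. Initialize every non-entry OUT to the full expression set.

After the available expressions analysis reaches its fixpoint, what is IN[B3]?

Answer: {b*b, b+b}

Working:
Converged values:
  B0:   IN={}   OUT={c+e}
  B1:   IN={c+e}   OUT={b*b, b+b}
  B2:   IN={b*b, b+b}   OUT={b*b, b+b}
  B3:   IN={b*b, b+b}   OUT={b*b, b+b, c+f}

Merge at B3: IN[B3] = OUT[B1] ∩ OUT[B2] = {b*b, b+b}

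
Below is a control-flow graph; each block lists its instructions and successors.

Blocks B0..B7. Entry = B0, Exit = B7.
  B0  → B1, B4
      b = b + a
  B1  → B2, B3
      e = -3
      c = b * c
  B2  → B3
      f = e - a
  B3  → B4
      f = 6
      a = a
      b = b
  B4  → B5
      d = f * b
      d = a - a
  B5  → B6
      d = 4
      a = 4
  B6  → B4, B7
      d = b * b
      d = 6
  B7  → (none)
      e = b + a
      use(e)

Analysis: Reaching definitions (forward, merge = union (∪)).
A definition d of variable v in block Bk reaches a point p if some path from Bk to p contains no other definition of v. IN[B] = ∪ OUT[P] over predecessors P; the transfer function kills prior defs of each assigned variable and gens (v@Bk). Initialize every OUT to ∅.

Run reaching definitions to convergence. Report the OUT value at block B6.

Fixpoint table:
  B0:   IN={}   OUT={b@B0}
  B1:   IN={b@B0}   OUT={b@B0, c@B1, e@B1}
  B2:   IN={b@B0, c@B1, e@B1}   OUT={b@B0, c@B1, e@B1, f@B2}
  B3:   IN={b@B0, c@B1, e@B1, f@B2}   OUT={a@B3, b@B3, c@B1, e@B1, f@B3}
  B4:   IN={a@B3, a@B5, b@B0, b@B3, c@B1, d@B6, e@B1, f@B3}   OUT={a@B3, a@B5, b@B0, b@B3, c@B1, d@B4, e@B1, f@B3}
  B5:   IN={a@B3, a@B5, b@B0, b@B3, c@B1, d@B4, e@B1, f@B3}   OUT={a@B5, b@B0, b@B3, c@B1, d@B5, e@B1, f@B3}
  B6:   IN={a@B5, b@B0, b@B3, c@B1, d@B5, e@B1, f@B3}   OUT={a@B5, b@B0, b@B3, c@B1, d@B6, e@B1, f@B3}
  B7:   IN={a@B5, b@B0, b@B3, c@B1, d@B6, e@B1, f@B3}   OUT={a@B5, b@B0, b@B3, c@B1, d@B6, e@B7, f@B3}

Merge at B6: IN[B6] = OUT[B5] = {a@B5, b@B0, b@B3, c@B1, d@B5, e@B1, f@B3}
Applying B6's transfer function to that IN value gives OUT[B6] (row B6 above).

Answer: {a@B5, b@B0, b@B3, c@B1, d@B6, e@B1, f@B3}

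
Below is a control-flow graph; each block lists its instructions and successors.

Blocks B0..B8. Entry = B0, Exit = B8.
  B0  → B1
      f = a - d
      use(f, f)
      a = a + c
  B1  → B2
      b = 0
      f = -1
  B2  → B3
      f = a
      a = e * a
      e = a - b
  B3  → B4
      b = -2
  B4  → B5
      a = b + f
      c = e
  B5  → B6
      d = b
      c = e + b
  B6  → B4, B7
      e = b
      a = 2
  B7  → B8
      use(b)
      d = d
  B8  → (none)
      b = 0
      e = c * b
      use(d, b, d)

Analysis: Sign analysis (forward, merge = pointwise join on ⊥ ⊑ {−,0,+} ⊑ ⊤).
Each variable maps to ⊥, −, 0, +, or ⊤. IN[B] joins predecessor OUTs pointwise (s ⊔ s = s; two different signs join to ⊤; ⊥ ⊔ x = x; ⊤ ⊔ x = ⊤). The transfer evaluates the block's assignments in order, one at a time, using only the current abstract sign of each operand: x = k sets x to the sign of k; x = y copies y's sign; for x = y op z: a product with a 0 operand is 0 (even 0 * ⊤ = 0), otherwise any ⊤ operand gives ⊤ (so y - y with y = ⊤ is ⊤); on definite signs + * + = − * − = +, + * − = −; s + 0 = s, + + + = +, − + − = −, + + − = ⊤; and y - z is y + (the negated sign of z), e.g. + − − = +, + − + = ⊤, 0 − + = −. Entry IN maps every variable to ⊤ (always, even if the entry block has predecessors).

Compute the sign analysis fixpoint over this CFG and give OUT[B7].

Per-block solution:
  B0: | IN=(all ⊤) | OUT=(all ⊤)
  B1: | IN=(all ⊤) | OUT={b:0, f:-; rest ⊤}
  B2: | IN={b:0, f:-; rest ⊤} | OUT={b:0; rest ⊤}
  B3: | IN={b:0; rest ⊤} | OUT={b:-; rest ⊤}
  B4: | IN={b:-; rest ⊤} | OUT={b:-; rest ⊤}
  B5: | IN={b:-; rest ⊤} | OUT={b:-, d:-; rest ⊤}
  B6: | IN={b:-, d:-; rest ⊤} | OUT={a:+, b:-, d:-, e:-; rest ⊤}
  B7: | IN={a:+, b:-, d:-, e:-; rest ⊤} | OUT={a:+, b:-, d:-, e:-; rest ⊤}
  B8: | IN={a:+, b:-, d:-, e:-; rest ⊤} | OUT={a:+, b:0, d:-, e:0; rest ⊤}

Merge at B7: IN[B7] = OUT[B6] = {a: +, b: -, c: ⊤, d: -, e: -, f: ⊤}
Applying B7's transfer function to that IN value gives OUT[B7] (row B7 above).

Answer: {a: +, b: -, c: ⊤, d: -, e: -, f: ⊤}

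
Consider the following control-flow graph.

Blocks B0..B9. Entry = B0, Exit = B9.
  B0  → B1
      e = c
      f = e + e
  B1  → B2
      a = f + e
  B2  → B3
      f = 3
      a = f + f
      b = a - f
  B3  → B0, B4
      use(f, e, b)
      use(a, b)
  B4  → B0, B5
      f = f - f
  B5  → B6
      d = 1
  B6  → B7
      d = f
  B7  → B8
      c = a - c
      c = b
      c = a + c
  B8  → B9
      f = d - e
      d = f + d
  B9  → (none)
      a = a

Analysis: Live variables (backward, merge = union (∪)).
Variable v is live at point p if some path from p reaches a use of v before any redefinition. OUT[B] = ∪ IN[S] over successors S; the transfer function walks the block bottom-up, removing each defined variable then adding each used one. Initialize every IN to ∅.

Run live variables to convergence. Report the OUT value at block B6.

Answer: {a, b, c, d, e}

Derivation:
Converged values:
  B0:  IN={c}  OUT={c, e, f}
  B1:  IN={c, e, f}  OUT={c, e}
  B2:  IN={c, e}  OUT={a, b, c, e, f}
  B3:  IN={a, b, c, e, f}  OUT={a, b, c, e, f}
  B4:  IN={a, b, c, e, f}  OUT={a, b, c, e, f}
  B5:  IN={a, b, c, e, f}  OUT={a, b, c, e, f}
  B6:  IN={a, b, c, e, f}  OUT={a, b, c, d, e}
  B7:  IN={a, b, c, d, e}  OUT={a, d, e}
  B8:  IN={a, d, e}  OUT={a}
  B9:  IN={a}  OUT={}

Merge at B6: OUT[B6] = IN[B7] = {a, b, c, d, e}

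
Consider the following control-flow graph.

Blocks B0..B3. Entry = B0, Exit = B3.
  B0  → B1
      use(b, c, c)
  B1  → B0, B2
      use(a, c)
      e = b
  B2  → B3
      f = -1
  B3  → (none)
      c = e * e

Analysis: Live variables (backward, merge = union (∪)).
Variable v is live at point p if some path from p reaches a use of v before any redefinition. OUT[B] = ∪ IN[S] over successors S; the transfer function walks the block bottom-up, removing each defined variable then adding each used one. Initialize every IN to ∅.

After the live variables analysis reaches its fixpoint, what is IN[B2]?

Answer: {e}

Trace:
Converged values:
  B0:   IN={a, b, c}   OUT={a, b, c}
  B1:   IN={a, b, c}   OUT={a, b, c, e}
  B2:   IN={e}   OUT={e}
  B3:   IN={e}   OUT={}

Merge at B2: OUT[B2] = IN[B3] = {e}
Applying B2's transfer function to that OUT value gives IN[B2] (row B2 above).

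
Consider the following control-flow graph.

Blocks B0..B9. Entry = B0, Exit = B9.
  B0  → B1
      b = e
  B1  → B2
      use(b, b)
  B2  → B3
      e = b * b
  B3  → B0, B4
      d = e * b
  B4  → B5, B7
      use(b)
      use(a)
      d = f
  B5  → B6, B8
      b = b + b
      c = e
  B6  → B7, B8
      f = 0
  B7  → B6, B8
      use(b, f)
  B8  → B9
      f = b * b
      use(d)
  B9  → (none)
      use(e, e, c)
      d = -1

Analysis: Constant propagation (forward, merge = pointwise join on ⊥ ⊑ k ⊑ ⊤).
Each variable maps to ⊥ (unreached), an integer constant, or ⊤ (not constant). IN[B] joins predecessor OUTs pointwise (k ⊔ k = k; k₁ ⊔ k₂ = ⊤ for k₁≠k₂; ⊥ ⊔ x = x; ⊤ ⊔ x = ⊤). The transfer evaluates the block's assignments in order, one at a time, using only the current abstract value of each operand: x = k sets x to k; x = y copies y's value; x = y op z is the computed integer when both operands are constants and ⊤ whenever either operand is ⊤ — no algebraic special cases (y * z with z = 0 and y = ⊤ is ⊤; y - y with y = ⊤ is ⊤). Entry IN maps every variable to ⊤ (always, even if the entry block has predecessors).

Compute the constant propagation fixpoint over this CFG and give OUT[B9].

Per-block solution:
  B0: | IN=(all ⊤) | OUT=(all ⊤)
  B1: | IN=(all ⊤) | OUT=(all ⊤)
  B2: | IN=(all ⊤) | OUT=(all ⊤)
  B3: | IN=(all ⊤) | OUT=(all ⊤)
  B4: | IN=(all ⊤) | OUT=(all ⊤)
  B5: | IN=(all ⊤) | OUT=(all ⊤)
  B6: | IN=(all ⊤) | OUT={f:0; rest ⊤}
  B7: | IN=(all ⊤) | OUT=(all ⊤)
  B8: | IN=(all ⊤) | OUT=(all ⊤)
  B9: | IN=(all ⊤) | OUT={d:-1; rest ⊤}

Merge at B9: IN[B9] = OUT[B8] = {a: ⊤, b: ⊤, c: ⊤, d: ⊤, e: ⊤, f: ⊤}
Applying B9's transfer function to that IN value gives OUT[B9] (row B9 above).

Answer: {a: ⊤, b: ⊤, c: ⊤, d: -1, e: ⊤, f: ⊤}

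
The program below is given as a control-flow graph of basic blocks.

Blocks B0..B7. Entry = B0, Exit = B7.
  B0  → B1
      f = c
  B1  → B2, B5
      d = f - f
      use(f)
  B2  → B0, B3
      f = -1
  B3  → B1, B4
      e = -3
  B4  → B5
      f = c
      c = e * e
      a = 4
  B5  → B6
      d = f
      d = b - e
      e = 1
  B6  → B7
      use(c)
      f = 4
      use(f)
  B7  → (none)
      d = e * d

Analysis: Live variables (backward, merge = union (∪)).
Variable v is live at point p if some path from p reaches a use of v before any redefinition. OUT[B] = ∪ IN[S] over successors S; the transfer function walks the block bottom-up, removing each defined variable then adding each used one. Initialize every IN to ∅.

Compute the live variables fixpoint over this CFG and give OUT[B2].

Answer: {b, c, e, f}

Trace:
Per-block solution:
  B0:  IN={b, c, e}  OUT={b, c, e, f}
  B1:  IN={b, c, e, f}  OUT={b, c, e, f}
  B2:  IN={b, c, e}  OUT={b, c, e, f}
  B3:  IN={b, c, f}  OUT={b, c, e, f}
  B4:  IN={b, c, e}  OUT={b, c, e, f}
  B5:  IN={b, c, e, f}  OUT={c, d, e}
  B6:  IN={c, d, e}  OUT={d, e}
  B7:  IN={d, e}  OUT={}

Merge at B2: OUT[B2] = IN[B0] ⊔ IN[B3] = {b, c, e, f}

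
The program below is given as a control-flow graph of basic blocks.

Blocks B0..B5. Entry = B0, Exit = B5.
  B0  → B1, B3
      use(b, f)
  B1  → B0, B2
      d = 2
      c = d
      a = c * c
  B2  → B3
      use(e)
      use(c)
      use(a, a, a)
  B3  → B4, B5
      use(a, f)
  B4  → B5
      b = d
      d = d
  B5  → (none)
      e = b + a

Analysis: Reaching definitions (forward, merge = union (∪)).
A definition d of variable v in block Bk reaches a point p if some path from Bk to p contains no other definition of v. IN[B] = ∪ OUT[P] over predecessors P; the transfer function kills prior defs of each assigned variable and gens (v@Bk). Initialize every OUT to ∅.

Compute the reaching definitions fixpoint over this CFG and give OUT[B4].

Answer: {a@B1, b@B4, c@B1, d@B4}

Derivation:
Converged values:
  B0:  IN={a@B1, c@B1, d@B1}  OUT={a@B1, c@B1, d@B1}
  B1:  IN={a@B1, c@B1, d@B1}  OUT={a@B1, c@B1, d@B1}
  B2:  IN={a@B1, c@B1, d@B1}  OUT={a@B1, c@B1, d@B1}
  B3:  IN={a@B1, c@B1, d@B1}  OUT={a@B1, c@B1, d@B1}
  B4:  IN={a@B1, c@B1, d@B1}  OUT={a@B1, b@B4, c@B1, d@B4}
  B5:  IN={a@B1, b@B4, c@B1, d@B1, d@B4}  OUT={a@B1, b@B4, c@B1, d@B1, d@B4, e@B5}

Merge at B4: IN[B4] = OUT[B3] = {a@B1, c@B1, d@B1}
Applying B4's transfer function to that IN value gives OUT[B4] (row B4 above).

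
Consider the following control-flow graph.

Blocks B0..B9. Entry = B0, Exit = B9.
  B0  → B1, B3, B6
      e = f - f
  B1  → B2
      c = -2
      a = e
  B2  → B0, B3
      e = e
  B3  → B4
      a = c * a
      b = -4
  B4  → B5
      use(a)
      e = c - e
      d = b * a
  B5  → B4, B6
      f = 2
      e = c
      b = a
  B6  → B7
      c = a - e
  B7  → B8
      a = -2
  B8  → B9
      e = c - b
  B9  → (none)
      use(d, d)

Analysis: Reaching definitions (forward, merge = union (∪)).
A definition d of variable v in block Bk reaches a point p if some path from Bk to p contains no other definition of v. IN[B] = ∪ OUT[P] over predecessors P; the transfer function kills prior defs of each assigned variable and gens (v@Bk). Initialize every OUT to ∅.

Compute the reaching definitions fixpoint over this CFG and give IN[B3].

Answer: {a@B1, c@B1, e@B0, e@B2}

Derivation:
Per-block solution:
  B0:   IN={a@B1, c@B1, e@B2}   OUT={a@B1, c@B1, e@B0}
  B1:   IN={a@B1, c@B1, e@B0}   OUT={a@B1, c@B1, e@B0}
  B2:   IN={a@B1, c@B1, e@B0}   OUT={a@B1, c@B1, e@B2}
  B3:   IN={a@B1, c@B1, e@B0, e@B2}   OUT={a@B3, b@B3, c@B1, e@B0, e@B2}
  B4:   IN={a@B3, b@B3, b@B5, c@B1, d@B4, e@B0, e@B2, e@B5, f@B5}   OUT={a@B3, b@B3, b@B5, c@B1, d@B4, e@B4, f@B5}
  B5:   IN={a@B3, b@B3, b@B5, c@B1, d@B4, e@B4, f@B5}   OUT={a@B3, b@B5, c@B1, d@B4, e@B5, f@B5}
  B6:   IN={a@B1, a@B3, b@B5, c@B1, d@B4, e@B0, e@B5, f@B5}   OUT={a@B1, a@B3, b@B5, c@B6, d@B4, e@B0, e@B5, f@B5}
  B7:   IN={a@B1, a@B3, b@B5, c@B6, d@B4, e@B0, e@B5, f@B5}   OUT={a@B7, b@B5, c@B6, d@B4, e@B0, e@B5, f@B5}
  B8:   IN={a@B7, b@B5, c@B6, d@B4, e@B0, e@B5, f@B5}   OUT={a@B7, b@B5, c@B6, d@B4, e@B8, f@B5}
  B9:   IN={a@B7, b@B5, c@B6, d@B4, e@B8, f@B5}   OUT={a@B7, b@B5, c@B6, d@B4, e@B8, f@B5}

Merge at B3: IN[B3] = OUT[B0] ⊔ OUT[B2] = {a@B1, c@B1, e@B0, e@B2}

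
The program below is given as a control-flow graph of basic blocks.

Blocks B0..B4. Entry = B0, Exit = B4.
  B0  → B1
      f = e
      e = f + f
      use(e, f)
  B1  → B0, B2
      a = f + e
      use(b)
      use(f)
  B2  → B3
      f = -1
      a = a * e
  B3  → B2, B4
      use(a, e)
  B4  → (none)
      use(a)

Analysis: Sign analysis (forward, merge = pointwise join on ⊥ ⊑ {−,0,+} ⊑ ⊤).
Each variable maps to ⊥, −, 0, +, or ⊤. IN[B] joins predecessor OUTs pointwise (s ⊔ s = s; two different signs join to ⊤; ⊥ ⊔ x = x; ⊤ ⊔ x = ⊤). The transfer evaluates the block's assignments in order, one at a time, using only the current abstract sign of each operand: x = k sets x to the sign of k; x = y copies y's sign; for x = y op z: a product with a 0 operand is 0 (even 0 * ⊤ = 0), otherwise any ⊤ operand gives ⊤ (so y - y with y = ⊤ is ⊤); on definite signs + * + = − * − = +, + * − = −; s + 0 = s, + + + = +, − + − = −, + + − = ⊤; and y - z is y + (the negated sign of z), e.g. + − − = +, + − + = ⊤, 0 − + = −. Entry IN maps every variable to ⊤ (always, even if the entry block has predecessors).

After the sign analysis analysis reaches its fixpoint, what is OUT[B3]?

Answer: {a: ⊤, b: ⊤, c: ⊤, d: ⊤, e: ⊤, f: -}

Derivation:
Per-block solution:
  B0:  IN=(all ⊤)  OUT=(all ⊤)
  B1:  IN=(all ⊤)  OUT=(all ⊤)
  B2:  IN=(all ⊤)  OUT={f:-; rest ⊤}
  B3:  IN={f:-; rest ⊤}  OUT={f:-; rest ⊤}
  B4:  IN={f:-; rest ⊤}  OUT={f:-; rest ⊤}

Merge at B3: IN[B3] = OUT[B2] = {a: ⊤, b: ⊤, c: ⊤, d: ⊤, e: ⊤, f: -}
Applying B3's transfer function to that IN value gives OUT[B3] (row B3 above).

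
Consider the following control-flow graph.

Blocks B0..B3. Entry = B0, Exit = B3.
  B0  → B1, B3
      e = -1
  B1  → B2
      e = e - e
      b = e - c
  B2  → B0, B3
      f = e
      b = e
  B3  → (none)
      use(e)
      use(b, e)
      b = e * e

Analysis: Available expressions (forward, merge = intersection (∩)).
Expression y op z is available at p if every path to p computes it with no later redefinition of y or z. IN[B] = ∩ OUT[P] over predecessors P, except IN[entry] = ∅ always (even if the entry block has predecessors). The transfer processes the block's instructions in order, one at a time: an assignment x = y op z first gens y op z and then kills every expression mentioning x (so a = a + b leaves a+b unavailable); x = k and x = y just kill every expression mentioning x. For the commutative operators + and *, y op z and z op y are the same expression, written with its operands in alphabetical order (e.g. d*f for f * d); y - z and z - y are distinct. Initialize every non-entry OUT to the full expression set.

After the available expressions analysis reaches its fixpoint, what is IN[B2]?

Answer: {e-c}

Derivation:
Converged values:
  B0: | IN={} | OUT={}
  B1: | IN={} | OUT={e-c}
  B2: | IN={e-c} | OUT={e-c}
  B3: | IN={} | OUT={e*e}

Merge at B2: IN[B2] = OUT[B1] = {e-c}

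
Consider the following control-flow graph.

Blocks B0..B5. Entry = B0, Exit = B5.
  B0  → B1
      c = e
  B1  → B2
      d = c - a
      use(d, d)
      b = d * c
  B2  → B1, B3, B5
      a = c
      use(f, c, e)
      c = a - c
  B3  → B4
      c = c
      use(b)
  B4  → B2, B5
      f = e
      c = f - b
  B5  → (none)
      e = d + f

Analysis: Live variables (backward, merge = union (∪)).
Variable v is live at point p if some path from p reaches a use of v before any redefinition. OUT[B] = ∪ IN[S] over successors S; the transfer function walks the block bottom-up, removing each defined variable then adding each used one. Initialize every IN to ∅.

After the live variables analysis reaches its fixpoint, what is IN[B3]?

Fixpoint table:
  B0:  IN={a, e, f}  OUT={a, c, e, f}
  B1:  IN={a, c, e, f}  OUT={b, c, d, e, f}
  B2:  IN={b, c, d, e, f}  OUT={a, b, c, d, e, f}
  B3:  IN={b, c, d, e}  OUT={b, d, e}
  B4:  IN={b, d, e}  OUT={b, c, d, e, f}
  B5:  IN={d, f}  OUT={}

Merge at B3: OUT[B3] = IN[B4] = {b, d, e}
Applying B3's transfer function to that OUT value gives IN[B3] (row B3 above).

Answer: {b, c, d, e}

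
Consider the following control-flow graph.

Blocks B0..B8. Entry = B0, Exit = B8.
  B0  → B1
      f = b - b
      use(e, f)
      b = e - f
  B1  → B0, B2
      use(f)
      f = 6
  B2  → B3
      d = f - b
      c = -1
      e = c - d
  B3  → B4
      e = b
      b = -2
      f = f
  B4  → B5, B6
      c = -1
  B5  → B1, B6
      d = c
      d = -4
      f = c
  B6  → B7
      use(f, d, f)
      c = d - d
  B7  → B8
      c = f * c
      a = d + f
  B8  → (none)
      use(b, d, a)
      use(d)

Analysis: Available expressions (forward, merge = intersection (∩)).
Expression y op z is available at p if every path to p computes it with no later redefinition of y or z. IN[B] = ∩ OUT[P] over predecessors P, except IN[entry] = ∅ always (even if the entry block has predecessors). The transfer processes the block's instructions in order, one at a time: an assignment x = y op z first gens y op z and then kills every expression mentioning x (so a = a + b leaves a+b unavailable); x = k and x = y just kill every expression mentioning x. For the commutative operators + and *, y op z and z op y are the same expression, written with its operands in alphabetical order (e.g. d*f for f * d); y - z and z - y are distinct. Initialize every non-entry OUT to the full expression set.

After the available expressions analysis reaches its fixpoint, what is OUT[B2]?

Converged values:
  B0:  IN={}  OUT={e-f}
  B1:  IN={}  OUT={}
  B2:  IN={}  OUT={c-d, f-b}
  B3:  IN={c-d, f-b}  OUT={c-d}
  B4:  IN={c-d}  OUT={}
  B5:  IN={}  OUT={}
  B6:  IN={}  OUT={d-d}
  B7:  IN={d-d}  OUT={d+f, d-d}
  B8:  IN={d+f, d-d}  OUT={d+f, d-d}

Merge at B2: IN[B2] = OUT[B1] = {}
Applying B2's transfer function to that IN value gives OUT[B2] (row B2 above).

Answer: {c-d, f-b}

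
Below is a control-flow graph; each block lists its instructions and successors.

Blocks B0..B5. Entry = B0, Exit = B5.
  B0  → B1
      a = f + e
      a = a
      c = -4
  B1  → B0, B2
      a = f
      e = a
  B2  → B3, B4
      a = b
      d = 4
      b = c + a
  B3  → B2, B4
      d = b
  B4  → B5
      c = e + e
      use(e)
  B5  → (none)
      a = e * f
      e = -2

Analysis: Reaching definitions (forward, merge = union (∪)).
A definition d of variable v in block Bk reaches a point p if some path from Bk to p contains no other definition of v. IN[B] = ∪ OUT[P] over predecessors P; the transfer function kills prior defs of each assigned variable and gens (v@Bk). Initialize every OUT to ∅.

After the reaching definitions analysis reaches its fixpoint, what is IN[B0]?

Answer: {a@B1, c@B0, e@B1}

Working:
Fixpoint table:
  B0: | IN={a@B1, c@B0, e@B1} | OUT={a@B0, c@B0, e@B1}
  B1: | IN={a@B0, c@B0, e@B1} | OUT={a@B1, c@B0, e@B1}
  B2: | IN={a@B1, a@B2, b@B2, c@B0, d@B3, e@B1} | OUT={a@B2, b@B2, c@B0, d@B2, e@B1}
  B3: | IN={a@B2, b@B2, c@B0, d@B2, e@B1} | OUT={a@B2, b@B2, c@B0, d@B3, e@B1}
  B4: | IN={a@B2, b@B2, c@B0, d@B2, d@B3, e@B1} | OUT={a@B2, b@B2, c@B4, d@B2, d@B3, e@B1}
  B5: | IN={a@B2, b@B2, c@B4, d@B2, d@B3, e@B1} | OUT={a@B5, b@B2, c@B4, d@B2, d@B3, e@B5}

Merge at B0 (entry node, so the boundary value {} is joined with the incoming edge(s)): IN[B0] = {} ⊔ OUT[B1] = {a@B1, c@B0, e@B1}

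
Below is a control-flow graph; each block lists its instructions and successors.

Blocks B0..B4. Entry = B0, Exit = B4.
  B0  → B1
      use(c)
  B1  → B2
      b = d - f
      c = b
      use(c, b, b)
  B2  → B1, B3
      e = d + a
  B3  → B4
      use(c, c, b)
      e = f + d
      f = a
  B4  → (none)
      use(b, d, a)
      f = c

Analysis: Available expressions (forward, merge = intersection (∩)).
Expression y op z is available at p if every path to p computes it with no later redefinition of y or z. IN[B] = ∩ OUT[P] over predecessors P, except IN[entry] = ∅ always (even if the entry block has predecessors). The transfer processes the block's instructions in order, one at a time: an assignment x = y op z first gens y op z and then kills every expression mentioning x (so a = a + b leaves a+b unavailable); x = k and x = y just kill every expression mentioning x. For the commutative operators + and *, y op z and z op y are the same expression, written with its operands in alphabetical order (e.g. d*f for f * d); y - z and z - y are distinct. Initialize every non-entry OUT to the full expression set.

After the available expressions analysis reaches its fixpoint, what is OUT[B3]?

Converged values:
  B0:  IN={}  OUT={}
  B1:  IN={}  OUT={d-f}
  B2:  IN={d-f}  OUT={a+d, d-f}
  B3:  IN={a+d, d-f}  OUT={a+d}
  B4:  IN={a+d}  OUT={a+d}

Merge at B3: IN[B3] = OUT[B2] = {a+d, d-f}
Applying B3's transfer function to that IN value gives OUT[B3] (row B3 above).

Answer: {a+d}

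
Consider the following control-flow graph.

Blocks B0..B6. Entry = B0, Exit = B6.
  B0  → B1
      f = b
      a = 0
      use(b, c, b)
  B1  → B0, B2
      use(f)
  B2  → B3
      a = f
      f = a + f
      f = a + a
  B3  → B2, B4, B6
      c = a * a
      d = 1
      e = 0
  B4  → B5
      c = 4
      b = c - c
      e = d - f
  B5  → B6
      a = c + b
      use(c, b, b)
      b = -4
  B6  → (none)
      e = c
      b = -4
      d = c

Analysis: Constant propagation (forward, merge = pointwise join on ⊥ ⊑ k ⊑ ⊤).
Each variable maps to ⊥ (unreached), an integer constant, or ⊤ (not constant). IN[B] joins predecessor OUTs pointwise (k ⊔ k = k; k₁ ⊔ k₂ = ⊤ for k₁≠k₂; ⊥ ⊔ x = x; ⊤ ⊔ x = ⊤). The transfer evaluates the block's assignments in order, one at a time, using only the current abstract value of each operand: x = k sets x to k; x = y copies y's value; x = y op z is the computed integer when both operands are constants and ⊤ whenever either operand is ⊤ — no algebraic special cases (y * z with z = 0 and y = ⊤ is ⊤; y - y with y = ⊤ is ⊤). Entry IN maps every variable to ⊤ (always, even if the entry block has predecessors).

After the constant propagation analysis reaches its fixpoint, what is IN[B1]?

Answer: {a: 0, b: ⊤, c: ⊤, d: ⊤, e: ⊤, f: ⊤}

Derivation:
Fixpoint table:
  B0:  IN=(all ⊤)  OUT={a:0; rest ⊤}
  B1:  IN={a:0; rest ⊤}  OUT={a:0; rest ⊤}
  B2:  IN=(all ⊤)  OUT=(all ⊤)
  B3:  IN=(all ⊤)  OUT={d:1, e:0; rest ⊤}
  B4:  IN={d:1, e:0; rest ⊤}  OUT={b:0, c:4, d:1; rest ⊤}
  B5:  IN={b:0, c:4, d:1; rest ⊤}  OUT={a:4, b:-4, c:4, d:1; rest ⊤}
  B6:  IN={d:1; rest ⊤}  OUT={b:-4; rest ⊤}

Merge at B1: IN[B1] = OUT[B0] = {a: 0, b: ⊤, c: ⊤, d: ⊤, e: ⊤, f: ⊤}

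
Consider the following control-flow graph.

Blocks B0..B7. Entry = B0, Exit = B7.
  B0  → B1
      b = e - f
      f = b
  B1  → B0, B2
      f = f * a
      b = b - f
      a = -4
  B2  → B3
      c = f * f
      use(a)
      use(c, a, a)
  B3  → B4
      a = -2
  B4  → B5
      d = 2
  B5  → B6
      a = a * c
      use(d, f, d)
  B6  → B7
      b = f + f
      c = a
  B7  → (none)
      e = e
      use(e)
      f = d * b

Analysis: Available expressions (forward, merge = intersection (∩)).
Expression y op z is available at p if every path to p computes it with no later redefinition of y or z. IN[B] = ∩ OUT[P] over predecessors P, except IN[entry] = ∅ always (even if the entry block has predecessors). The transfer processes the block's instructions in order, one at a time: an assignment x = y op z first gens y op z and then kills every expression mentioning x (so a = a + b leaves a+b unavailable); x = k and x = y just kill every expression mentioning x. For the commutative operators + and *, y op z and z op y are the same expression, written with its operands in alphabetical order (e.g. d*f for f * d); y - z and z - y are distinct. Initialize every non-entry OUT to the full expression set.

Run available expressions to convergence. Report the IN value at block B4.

Fixpoint table:
  B0: | IN={} | OUT={}
  B1: | IN={} | OUT={}
  B2: | IN={} | OUT={f*f}
  B3: | IN={f*f} | OUT={f*f}
  B4: | IN={f*f} | OUT={f*f}
  B5: | IN={f*f} | OUT={f*f}
  B6: | IN={f*f} | OUT={f*f, f+f}
  B7: | IN={f*f, f+f} | OUT={b*d}

Merge at B4: IN[B4] = OUT[B3] = {f*f}

Answer: {f*f}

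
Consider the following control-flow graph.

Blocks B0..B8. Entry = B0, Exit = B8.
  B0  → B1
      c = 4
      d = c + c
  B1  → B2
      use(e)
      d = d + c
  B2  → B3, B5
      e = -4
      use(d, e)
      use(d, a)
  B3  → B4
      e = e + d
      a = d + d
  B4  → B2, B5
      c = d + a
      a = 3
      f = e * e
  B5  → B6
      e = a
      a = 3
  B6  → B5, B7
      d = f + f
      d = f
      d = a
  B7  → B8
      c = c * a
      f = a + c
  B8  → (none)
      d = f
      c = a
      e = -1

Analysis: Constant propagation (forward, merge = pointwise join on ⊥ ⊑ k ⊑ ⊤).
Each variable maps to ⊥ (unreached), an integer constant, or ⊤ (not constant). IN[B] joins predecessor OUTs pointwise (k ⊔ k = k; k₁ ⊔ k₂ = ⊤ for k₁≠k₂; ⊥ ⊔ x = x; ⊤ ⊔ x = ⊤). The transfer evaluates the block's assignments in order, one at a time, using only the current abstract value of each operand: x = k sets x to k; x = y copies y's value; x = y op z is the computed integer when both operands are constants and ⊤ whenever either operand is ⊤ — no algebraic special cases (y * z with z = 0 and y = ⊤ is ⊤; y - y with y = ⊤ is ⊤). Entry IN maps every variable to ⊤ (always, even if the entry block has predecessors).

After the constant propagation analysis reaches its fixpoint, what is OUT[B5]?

Answer: {a: 3, b: ⊤, c: ⊤, d: ⊤, e: ⊤, f: ⊤}

Trace:
Per-block solution:
  B0:  IN=(all ⊤)  OUT={c:4, d:8; rest ⊤}
  B1:  IN={c:4, d:8; rest ⊤}  OUT={c:4, d:12; rest ⊤}
  B2:  IN={d:12; rest ⊤}  OUT={d:12, e:-4; rest ⊤}
  B3:  IN={d:12, e:-4; rest ⊤}  OUT={a:24, d:12, e:8; rest ⊤}
  B4:  IN={a:24, d:12, e:8; rest ⊤}  OUT={a:3, c:36, d:12, e:8, f:64; rest ⊤}
  B5:  IN=(all ⊤)  OUT={a:3; rest ⊤}
  B6:  IN={a:3; rest ⊤}  OUT={a:3, d:3; rest ⊤}
  B7:  IN={a:3, d:3; rest ⊤}  OUT={a:3, d:3; rest ⊤}
  B8:  IN={a:3, d:3; rest ⊤}  OUT={a:3, c:3, e:-1; rest ⊤}

Merge at B5: IN[B5] = OUT[B2] ⊔ OUT[B4] ⊔ OUT[B6] = {a: ⊤, b: ⊤, c: ⊤, d: ⊤, e: ⊤, f: ⊤}
Applying B5's transfer function to that IN value gives OUT[B5] (row B5 above).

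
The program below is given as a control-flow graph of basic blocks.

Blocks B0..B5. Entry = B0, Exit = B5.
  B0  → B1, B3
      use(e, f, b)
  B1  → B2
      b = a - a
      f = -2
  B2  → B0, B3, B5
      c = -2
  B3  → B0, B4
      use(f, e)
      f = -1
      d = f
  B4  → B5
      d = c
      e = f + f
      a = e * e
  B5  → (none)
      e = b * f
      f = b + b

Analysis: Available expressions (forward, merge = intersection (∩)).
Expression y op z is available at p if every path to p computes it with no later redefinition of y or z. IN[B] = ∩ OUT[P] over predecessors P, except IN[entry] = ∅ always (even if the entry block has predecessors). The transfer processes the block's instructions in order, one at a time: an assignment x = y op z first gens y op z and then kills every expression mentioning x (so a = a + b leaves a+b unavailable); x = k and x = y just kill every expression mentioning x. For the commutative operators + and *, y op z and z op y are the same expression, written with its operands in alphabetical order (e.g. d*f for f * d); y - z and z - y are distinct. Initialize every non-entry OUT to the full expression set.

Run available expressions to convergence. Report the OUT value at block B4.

Fixpoint table:
  B0:  IN={}  OUT={}
  B1:  IN={}  OUT={a-a}
  B2:  IN={a-a}  OUT={a-a}
  B3:  IN={}  OUT={}
  B4:  IN={}  OUT={e*e, f+f}
  B5:  IN={}  OUT={b+b}

Merge at B4: IN[B4] = OUT[B3] = {}
Applying B4's transfer function to that IN value gives OUT[B4] (row B4 above).

Answer: {e*e, f+f}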